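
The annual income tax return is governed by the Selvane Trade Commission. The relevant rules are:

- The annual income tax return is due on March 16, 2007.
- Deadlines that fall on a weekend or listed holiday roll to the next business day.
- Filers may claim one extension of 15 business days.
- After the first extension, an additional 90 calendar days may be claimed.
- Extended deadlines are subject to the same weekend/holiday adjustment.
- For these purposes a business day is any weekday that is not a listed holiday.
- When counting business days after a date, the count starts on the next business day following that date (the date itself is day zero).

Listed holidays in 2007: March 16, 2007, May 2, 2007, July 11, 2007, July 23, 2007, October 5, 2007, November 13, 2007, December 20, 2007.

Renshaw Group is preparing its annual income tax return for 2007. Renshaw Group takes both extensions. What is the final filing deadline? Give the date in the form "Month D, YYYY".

July 9, 2007

The stated deadline is March 16, 2007.
March 16, 2007 is a listed holiday; the next business day is March 19, 2007 (Monday).
Counting 15 further business days from March 19, 2007 reaches April 9, 2007.
April 9, 2007 is a Monday and not a listed holiday, so it stands.
The 90-calendar-day extension moves the deadline from April 9, 2007 to July 8, 2007.
July 8, 2007 is a Sunday, so it moves to the next business day, July 9, 2007 (Monday).
So the filing is due July 9, 2007.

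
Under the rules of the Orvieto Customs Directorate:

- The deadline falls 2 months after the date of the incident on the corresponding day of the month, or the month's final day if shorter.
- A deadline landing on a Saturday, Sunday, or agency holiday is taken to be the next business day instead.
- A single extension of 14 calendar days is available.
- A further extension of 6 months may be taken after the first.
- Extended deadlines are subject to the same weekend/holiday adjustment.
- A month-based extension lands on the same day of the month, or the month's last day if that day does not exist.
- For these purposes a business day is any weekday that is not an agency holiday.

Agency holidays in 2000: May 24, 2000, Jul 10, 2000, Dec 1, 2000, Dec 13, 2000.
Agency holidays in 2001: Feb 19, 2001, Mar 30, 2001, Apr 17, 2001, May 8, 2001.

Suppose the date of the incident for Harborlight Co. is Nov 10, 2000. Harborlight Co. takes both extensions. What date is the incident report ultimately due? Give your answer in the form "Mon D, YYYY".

Moving 2 months forward from Nov 10, 2000 on the corresponding day gives Jan 10, 2001.
Jan 10, 2001 is a Wednesday and not a listed holiday, so it stands.
Add the 14 calendar-day extension to Jan 10, 2001: Jan 24, 2001.
Since Jan 24, 2001 is a Wednesday and not a holiday, the date is unchanged.
The 6 months extension carries Jan 24, 2001 to Jul 24, 2001.
Jul 24, 2001 (Tuesday) is already a business day.
The final due date is Jul 24, 2001.

Jul 24, 2001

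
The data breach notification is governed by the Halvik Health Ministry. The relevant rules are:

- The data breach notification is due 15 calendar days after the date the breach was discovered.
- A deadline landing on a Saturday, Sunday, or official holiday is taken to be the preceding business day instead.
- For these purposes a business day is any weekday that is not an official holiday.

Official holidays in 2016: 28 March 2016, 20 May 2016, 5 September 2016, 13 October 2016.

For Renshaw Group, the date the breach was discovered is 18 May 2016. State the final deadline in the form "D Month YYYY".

Adding 15 calendar days to 18 May 2016 gives 2 June 2016.
Since 2 June 2016 is a Thursday and not a holiday, the date is unchanged.
So the filing is due 2 June 2016.

2 June 2016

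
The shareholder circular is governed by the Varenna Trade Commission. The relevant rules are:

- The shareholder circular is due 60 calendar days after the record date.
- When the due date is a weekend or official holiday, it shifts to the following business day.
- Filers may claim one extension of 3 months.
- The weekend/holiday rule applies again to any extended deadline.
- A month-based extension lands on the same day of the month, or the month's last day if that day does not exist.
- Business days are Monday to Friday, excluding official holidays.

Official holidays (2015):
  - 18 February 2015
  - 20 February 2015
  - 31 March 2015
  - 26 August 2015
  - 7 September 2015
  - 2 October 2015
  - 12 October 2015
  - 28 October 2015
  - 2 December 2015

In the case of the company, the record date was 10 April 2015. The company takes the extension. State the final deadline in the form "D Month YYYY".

9 September 2015

60 calendar days after 10 April 2015 is 9 June 2015.
9 June 2015 is a Tuesday and not a listed holiday, so it stands.
Applying the 3 months extension: 3 months after 9 June 2015 is 9 September 2015.
Since 9 September 2015 is a Wednesday and not a holiday, the date is unchanged.
So the filing is due 9 September 2015.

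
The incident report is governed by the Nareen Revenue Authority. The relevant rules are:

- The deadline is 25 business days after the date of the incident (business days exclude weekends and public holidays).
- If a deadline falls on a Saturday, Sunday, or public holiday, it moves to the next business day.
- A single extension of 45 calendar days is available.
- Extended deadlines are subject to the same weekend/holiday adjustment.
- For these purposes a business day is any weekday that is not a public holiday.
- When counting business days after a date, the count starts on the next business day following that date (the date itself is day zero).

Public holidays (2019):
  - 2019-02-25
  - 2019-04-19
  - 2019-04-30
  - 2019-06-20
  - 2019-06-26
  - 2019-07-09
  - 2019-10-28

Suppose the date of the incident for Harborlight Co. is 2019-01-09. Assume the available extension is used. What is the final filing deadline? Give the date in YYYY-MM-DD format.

2019-04-01

Starting the day after 2019-01-09 and counting 25 business days lands on 2019-02-13.
2019-02-13 falls on a Wednesday, which is a business day, so no adjustment is needed.
With the 45-day extension, 2019-02-13 becomes 2019-03-30.
2019-03-30 is a Saturday, so it moves to the next business day, 2019-04-01 (Monday).
So the filing is due 2019-04-01.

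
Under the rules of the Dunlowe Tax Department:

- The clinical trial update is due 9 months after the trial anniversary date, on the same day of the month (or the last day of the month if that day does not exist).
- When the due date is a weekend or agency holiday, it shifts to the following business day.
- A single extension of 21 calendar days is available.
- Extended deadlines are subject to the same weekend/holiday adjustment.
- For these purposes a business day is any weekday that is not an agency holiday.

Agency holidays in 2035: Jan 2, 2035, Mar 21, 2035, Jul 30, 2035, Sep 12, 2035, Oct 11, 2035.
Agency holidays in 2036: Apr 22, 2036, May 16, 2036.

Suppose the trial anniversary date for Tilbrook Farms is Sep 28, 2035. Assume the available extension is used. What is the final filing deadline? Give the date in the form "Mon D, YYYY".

9 months from Sep 28, 2035 is Jun 28, 2036.
Jun 28, 2036 falls on a Saturday. Rolling to the next business day gives Jun 30, 2036, a Monday.
With the 21-day extension, Jun 30, 2036 becomes Jul 21, 2036.
Jul 21, 2036 falls on a Monday, which is a business day, so no adjustment is needed.
Deadline: Jul 21, 2036.

Jul 21, 2036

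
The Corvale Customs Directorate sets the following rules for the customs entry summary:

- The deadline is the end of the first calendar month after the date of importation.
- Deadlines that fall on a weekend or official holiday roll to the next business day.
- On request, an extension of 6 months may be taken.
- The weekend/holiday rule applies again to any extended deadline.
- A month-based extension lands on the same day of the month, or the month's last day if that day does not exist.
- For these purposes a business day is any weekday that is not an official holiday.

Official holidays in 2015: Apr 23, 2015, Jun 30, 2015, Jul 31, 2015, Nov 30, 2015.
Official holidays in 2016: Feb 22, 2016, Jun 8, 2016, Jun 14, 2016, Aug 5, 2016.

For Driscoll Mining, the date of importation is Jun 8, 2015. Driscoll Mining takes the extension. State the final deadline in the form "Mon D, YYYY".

Feb 3, 2016

1 month after Jun 8, 2015 falls in July 2015; the last day of that month is Jul 31, 2015.
Because Jul 31, 2015 is a listed holiday, the deadline becomes Aug 3, 2015 (Monday).
The 6 months extension carries Aug 3, 2015 to Feb 3, 2016.
Feb 3, 2016 is a Wednesday and not a listed holiday, so it stands.
So the filing is due Feb 3, 2016.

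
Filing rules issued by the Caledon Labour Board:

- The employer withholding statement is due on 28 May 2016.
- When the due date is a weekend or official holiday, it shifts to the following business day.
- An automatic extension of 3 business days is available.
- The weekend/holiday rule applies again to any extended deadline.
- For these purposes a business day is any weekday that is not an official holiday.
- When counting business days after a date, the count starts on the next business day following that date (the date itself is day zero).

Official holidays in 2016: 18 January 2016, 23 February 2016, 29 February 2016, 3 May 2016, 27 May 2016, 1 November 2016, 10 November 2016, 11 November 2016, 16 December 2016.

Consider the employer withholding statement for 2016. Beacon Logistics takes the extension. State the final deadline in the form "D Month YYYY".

2 June 2016

The stated deadline is 28 May 2016.
28 May 2016 falls on a Saturday. Rolling to the next business day gives 30 May 2016, a Monday.
Applying the 3-business-day extension: 3 business days after 30 May 2016 is 2 June 2016.
2 June 2016 (Thursday) is already a business day.
So the filing is due 2 June 2016.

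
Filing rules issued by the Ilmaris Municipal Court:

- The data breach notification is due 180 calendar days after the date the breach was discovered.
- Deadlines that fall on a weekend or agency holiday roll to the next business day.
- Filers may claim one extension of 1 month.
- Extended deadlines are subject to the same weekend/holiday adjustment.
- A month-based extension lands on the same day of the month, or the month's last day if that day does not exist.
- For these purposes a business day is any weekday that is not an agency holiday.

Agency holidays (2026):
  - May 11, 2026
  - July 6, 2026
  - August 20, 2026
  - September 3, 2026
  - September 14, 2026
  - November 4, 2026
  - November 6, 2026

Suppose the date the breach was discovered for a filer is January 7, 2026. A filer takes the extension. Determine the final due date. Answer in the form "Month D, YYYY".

August 7, 2026

From January 7, 2026, 180 calendar days later is July 6, 2026.
Because July 6, 2026 is a listed holiday, the deadline becomes July 7, 2026 (Tuesday).
The 1 month extension carries July 7, 2026 to August 7, 2026.
August 7, 2026 is a Friday and not a listed holiday, so it stands.
Final deadline: August 7, 2026.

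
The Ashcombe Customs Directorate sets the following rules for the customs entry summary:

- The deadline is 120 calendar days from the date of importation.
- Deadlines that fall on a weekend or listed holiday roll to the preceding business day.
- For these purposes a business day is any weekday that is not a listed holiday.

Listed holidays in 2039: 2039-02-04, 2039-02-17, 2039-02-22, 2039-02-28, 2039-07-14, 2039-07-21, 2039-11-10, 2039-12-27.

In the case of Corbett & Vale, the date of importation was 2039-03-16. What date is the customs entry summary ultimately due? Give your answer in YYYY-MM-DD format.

Adding 120 calendar days to 2039-03-16 gives 2039-07-14.
2039-07-14 falls on a listed holiday. Rolling to the preceding business day gives 2039-07-13, a Wednesday.
Deadline: 2039-07-13.

2039-07-13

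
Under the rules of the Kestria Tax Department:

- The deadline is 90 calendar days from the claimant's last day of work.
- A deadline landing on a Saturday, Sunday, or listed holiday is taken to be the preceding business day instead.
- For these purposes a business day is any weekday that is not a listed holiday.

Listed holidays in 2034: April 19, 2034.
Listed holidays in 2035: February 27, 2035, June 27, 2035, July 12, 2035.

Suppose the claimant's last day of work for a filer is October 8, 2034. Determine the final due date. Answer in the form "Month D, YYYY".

January 5, 2035

From October 8, 2034, 90 calendar days later is January 6, 2035.
January 6, 2035 falls on a Saturday. Rolling to the preceding business day gives January 5, 2035, a Friday.
The final due date is January 5, 2035.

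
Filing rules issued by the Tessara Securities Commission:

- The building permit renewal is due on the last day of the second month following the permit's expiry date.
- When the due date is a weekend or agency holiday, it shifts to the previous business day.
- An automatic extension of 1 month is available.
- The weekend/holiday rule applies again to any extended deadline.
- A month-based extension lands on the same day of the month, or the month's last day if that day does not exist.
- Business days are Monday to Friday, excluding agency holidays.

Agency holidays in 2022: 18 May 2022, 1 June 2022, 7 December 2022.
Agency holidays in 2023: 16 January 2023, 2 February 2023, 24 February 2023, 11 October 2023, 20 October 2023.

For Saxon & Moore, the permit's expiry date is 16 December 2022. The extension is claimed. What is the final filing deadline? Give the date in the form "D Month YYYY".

28 March 2023

The second month after 16 December 2022 is February 2023, whose last day is 28 February 2023.
Since 28 February 2023 is a Tuesday and not a holiday, the date is unchanged.
Add 1 month to 28 February 2023: 28 March 2023.
28 March 2023 is a Tuesday and not a listed holiday, so it stands.
So the filing is due 28 March 2023.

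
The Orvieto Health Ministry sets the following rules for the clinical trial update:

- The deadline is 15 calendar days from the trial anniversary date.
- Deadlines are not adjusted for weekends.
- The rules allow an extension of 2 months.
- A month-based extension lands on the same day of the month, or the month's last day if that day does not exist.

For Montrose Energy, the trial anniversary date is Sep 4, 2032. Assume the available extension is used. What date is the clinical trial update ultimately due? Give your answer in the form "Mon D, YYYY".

15 calendar days after Sep 4, 2032 is Sep 19, 2032.
Sep 19, 2032 falls on a Sunday. The rules make no weekend/holiday allowance, so it remains Sep 19, 2032.
Add 2 months to Sep 19, 2032: Nov 19, 2032.
No adjustment is made for weekends or holidays, so Nov 19, 2032 stands.
So the filing is due Nov 19, 2032.

Nov 19, 2032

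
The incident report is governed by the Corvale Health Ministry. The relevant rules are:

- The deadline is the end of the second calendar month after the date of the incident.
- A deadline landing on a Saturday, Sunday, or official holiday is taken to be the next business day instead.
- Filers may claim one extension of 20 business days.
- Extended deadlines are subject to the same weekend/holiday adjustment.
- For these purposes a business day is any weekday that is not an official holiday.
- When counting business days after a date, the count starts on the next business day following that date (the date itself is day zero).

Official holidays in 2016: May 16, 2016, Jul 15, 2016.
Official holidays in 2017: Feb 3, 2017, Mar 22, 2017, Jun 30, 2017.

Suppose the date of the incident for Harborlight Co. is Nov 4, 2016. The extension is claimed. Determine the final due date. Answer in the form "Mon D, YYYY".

The second month after Nov 4, 2016 is January 2017, whose last day is Jan 31, 2017.
Since Jan 31, 2017 is a Tuesday and not a holiday, the date is unchanged.
Counting 20 further business days from Jan 31, 2017 reaches Mar 1, 2017.
Mar 1, 2017 falls on a Wednesday, which is a business day, so no adjustment is needed.
Deadline: Mar 1, 2017.

Mar 1, 2017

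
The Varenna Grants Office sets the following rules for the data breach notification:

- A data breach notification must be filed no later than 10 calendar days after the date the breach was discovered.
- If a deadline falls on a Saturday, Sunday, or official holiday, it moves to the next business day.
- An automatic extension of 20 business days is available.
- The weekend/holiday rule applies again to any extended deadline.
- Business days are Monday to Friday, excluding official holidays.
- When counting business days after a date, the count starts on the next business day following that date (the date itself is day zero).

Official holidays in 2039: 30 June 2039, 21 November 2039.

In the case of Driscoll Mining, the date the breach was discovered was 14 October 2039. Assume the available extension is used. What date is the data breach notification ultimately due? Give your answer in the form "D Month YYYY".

From 14 October 2039, 10 calendar days later is 24 October 2039.
Since 24 October 2039 is a Monday and not a holiday, the date is unchanged.
Applying the 20-business-day extension: 20 business days after 24 October 2039 is 22 November 2039.
22 November 2039 falls on a Tuesday, which is a business day, so no adjustment is needed.
So the filing is due 22 November 2039.

22 November 2039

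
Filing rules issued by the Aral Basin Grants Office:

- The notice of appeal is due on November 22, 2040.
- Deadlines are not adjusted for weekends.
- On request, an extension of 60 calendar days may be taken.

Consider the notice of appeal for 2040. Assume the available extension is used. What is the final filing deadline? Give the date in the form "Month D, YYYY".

The stated deadline is November 22, 2040.
November 22, 2040 falls on a Thursday. The rules make no weekend/holiday allowance, so it remains November 22, 2040.
With the 60-day extension, November 22, 2040 becomes January 21, 2041.
January 21, 2041 is a Monday; no weekend or holiday adjustment applies.
The final due date is January 21, 2041.

January 21, 2041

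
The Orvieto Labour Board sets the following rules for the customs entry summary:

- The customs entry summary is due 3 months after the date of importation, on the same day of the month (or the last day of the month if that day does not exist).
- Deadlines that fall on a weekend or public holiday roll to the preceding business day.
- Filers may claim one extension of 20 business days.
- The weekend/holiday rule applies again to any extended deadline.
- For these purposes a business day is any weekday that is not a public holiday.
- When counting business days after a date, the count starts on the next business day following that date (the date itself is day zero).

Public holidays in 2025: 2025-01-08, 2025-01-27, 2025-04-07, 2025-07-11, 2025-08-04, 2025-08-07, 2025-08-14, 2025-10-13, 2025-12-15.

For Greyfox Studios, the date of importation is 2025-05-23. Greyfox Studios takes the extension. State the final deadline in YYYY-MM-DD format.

3 months from 2025-05-23 is 2025-08-23.
Because 2025-08-23 is a Saturday, the deadline becomes 2025-08-22 (Friday).
Counting 20 further business days from 2025-08-22 reaches 2025-09-19.
2025-09-19 falls on a Friday, which is a business day, so no adjustment is needed.
So the filing is due 2025-09-19.

2025-09-19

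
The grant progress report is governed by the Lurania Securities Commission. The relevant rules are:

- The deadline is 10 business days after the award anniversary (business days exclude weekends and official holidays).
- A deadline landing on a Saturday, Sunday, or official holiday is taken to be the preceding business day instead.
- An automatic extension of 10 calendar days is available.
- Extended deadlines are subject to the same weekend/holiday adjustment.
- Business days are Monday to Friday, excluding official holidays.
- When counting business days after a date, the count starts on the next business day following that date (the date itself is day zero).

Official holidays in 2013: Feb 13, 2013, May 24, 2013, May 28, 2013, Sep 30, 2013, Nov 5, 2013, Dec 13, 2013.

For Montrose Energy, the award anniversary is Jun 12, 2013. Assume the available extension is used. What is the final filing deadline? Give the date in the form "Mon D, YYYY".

Jul 5, 2013

Counting 10 business days after Jun 12, 2013 (skipping weekends and listed holidays) reaches Jun 26, 2013.
Since Jun 26, 2013 is a Wednesday and not a holiday, the date is unchanged.
The 10-calendar-day extension moves the deadline from Jun 26, 2013 to Jul 6, 2013.
Jul 6, 2013 is a Saturday; the preceding business day is Jul 5, 2013 (Friday).
Deadline: Jul 5, 2013.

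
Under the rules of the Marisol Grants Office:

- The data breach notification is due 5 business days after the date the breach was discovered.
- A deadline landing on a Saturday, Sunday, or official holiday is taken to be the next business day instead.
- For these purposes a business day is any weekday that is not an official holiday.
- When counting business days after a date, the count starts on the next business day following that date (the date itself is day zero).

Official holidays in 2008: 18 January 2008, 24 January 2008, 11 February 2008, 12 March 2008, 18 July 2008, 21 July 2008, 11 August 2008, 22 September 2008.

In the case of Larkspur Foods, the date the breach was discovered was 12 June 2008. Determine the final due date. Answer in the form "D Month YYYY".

Starting the day after 12 June 2008 and counting 5 business days lands on 19 June 2008.
19 June 2008 falls on a Thursday, which is a business day, so no adjustment is needed.
Final deadline: 19 June 2008.

19 June 2008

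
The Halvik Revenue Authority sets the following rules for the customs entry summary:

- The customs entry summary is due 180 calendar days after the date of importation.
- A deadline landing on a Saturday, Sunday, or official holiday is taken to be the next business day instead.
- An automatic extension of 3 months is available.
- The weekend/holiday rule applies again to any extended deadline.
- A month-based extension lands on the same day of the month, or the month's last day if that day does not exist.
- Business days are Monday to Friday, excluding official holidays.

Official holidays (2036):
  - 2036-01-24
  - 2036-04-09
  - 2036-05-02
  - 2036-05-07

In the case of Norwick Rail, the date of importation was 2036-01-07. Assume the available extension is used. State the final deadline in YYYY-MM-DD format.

Trigger date 2036-01-07 + 180 calendar days = 2036-07-05.
Because 2036-07-05 is a Saturday, the deadline becomes 2036-07-07 (Monday).
Applying the 3 months extension: 3 months after 2036-07-07 is 2036-10-07.
2036-10-07 (Tuesday) is already a business day.
Final deadline: 2036-10-07.

2036-10-07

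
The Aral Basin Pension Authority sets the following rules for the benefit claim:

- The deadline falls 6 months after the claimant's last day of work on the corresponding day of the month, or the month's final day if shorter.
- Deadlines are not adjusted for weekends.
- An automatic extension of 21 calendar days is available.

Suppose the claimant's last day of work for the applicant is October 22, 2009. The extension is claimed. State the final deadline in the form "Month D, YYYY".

6 months from October 22, 2009 is April 22, 2010.
No adjustment is made for weekends or holidays, so April 22, 2010 stands.
Applying the 21-calendar-day extension: April 22, 2010 + 21 days = May 13, 2010.
May 13, 2010 falls on a Thursday. The rules make no weekend/holiday allowance, so it remains May 13, 2010.
Deadline: May 13, 2010.

May 13, 2010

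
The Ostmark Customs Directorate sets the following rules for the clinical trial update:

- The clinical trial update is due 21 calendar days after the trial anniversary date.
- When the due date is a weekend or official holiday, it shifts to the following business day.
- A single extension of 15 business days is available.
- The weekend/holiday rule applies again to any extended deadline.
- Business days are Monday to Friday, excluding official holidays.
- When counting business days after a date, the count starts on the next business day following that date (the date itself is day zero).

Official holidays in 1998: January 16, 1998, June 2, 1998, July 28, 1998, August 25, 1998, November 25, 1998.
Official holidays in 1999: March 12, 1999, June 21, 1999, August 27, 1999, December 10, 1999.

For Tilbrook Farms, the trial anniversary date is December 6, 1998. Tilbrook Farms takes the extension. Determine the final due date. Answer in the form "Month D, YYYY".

Adding 21 calendar days to December 6, 1998 gives December 27, 1998.
Because December 27, 1998 is a Sunday, the deadline becomes December 28, 1998 (Monday).
The 15-business-day extension runs from December 28, 1998 to January 18, 1999.
January 18, 1999 falls on a Monday, which is a business day, so no adjustment is needed.
Deadline: January 18, 1999.

January 18, 1999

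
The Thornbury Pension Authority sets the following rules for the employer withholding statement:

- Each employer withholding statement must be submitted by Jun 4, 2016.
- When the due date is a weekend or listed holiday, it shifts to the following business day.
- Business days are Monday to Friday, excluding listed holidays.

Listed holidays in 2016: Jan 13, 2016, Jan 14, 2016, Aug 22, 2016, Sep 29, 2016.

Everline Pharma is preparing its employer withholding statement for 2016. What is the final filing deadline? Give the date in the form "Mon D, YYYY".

Jun 6, 2016

Start from the fixed due date, Jun 4, 2016.
Jun 4, 2016 is a Saturday, so it moves to the next business day, Jun 6, 2016 (Monday).
So the filing is due Jun 6, 2016.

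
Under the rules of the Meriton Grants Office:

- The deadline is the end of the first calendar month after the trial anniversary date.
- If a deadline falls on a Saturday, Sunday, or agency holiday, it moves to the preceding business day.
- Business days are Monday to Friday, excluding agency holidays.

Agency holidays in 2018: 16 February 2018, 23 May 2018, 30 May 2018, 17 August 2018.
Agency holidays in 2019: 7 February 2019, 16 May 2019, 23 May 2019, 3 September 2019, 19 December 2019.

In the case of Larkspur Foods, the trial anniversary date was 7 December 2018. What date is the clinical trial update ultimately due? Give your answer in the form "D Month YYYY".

31 January 2019

1 month after 7 December 2018 falls in January 2019; the last day of that month is 31 January 2019.
31 January 2019 is a Thursday and not a listed holiday, so it stands.
The final due date is 31 January 2019.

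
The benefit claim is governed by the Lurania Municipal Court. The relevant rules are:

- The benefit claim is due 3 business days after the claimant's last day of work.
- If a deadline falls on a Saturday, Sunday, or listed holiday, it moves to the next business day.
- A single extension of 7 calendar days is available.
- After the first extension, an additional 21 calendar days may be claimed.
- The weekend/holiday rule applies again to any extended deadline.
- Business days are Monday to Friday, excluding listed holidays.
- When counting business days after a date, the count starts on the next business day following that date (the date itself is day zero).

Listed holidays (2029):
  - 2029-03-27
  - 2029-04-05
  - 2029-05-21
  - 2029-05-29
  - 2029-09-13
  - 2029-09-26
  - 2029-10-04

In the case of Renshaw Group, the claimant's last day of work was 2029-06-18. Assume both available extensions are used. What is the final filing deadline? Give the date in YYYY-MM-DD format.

Counting 3 business days after 2029-06-18 (skipping weekends and listed holidays) reaches 2029-06-21.
2029-06-21 (Thursday) is already a business day.
Applying the 7-calendar-day extension: 2029-06-21 + 7 days = 2029-06-28.
2029-06-28 is a Thursday and not a listed holiday, so it stands.
The 21-calendar-day extension moves the deadline from 2029-06-28 to 2029-07-19.
2029-07-19 is a Thursday and not a listed holiday, so it stands.
Final deadline: 2029-07-19.

2029-07-19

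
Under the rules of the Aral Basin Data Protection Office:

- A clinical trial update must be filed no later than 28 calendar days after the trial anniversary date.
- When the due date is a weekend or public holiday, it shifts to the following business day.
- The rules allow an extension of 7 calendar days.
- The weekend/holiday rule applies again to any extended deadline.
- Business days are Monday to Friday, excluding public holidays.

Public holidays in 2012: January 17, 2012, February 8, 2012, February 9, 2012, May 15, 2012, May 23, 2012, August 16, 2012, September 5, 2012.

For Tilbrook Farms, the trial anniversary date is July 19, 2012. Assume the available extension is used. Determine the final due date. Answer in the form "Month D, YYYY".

August 24, 2012

From July 19, 2012, 28 calendar days later is August 16, 2012.
Because August 16, 2012 is a listed holiday, the deadline becomes August 17, 2012 (Friday).
Applying the 7-calendar-day extension: August 17, 2012 + 7 days = August 24, 2012.
August 24, 2012 falls on a Friday, which is a business day, so no adjustment is needed.
Deadline: August 24, 2012.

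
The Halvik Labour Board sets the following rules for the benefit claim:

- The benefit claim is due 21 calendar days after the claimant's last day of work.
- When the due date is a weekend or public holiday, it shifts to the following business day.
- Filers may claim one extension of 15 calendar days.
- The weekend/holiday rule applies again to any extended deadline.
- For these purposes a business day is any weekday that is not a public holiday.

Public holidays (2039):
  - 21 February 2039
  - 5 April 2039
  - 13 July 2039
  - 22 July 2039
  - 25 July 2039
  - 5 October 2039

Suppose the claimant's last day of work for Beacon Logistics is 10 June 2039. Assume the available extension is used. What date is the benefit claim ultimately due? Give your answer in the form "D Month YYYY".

21 calendar days after 10 June 2039 is 1 July 2039.
Since 1 July 2039 is a Friday and not a holiday, the date is unchanged.
Applying the 15-calendar-day extension: 1 July 2039 + 15 days = 16 July 2039.
Because 16 July 2039 is a Saturday, the deadline becomes 18 July 2039 (Monday).
Deadline: 18 July 2039.

18 July 2039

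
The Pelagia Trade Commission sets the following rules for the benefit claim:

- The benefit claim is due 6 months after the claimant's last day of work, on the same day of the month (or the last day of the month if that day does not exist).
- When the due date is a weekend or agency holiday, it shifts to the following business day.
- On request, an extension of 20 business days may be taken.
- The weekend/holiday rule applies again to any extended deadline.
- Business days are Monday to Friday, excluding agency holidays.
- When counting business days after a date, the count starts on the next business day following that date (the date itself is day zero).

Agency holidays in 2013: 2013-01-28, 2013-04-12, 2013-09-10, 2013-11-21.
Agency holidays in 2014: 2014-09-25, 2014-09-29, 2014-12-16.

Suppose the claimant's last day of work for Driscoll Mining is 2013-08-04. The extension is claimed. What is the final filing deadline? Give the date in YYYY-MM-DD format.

2014-03-04

6 months after 2013-08-04, on the same day of the month, is 2014-02-04.
2014-02-04 (Tuesday) is already a business day.
Applying the 20-business-day extension: 20 business days after 2014-02-04 is 2014-03-04.
2014-03-04 falls on a Tuesday, which is a business day, so no adjustment is needed.
So the filing is due 2014-03-04.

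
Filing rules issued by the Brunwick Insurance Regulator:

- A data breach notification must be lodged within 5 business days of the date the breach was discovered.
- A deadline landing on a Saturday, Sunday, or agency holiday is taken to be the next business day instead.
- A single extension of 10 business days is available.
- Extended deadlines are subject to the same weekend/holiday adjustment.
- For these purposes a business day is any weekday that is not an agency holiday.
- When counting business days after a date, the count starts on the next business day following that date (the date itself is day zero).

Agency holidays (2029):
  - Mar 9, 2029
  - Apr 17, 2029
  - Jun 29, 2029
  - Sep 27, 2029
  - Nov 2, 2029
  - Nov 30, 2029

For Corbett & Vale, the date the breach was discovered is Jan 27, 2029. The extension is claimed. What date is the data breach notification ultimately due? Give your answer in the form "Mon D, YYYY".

Feb 16, 2029

Starting the day after Jan 27, 2029 and counting 5 business days lands on Feb 2, 2029.
Since Feb 2, 2029 is a Friday and not a holiday, the date is unchanged.
Applying the 10-business-day extension: 10 business days after Feb 2, 2029 is Feb 16, 2029.
Feb 16, 2029 (Friday) is already a business day.
So the filing is due Feb 16, 2029.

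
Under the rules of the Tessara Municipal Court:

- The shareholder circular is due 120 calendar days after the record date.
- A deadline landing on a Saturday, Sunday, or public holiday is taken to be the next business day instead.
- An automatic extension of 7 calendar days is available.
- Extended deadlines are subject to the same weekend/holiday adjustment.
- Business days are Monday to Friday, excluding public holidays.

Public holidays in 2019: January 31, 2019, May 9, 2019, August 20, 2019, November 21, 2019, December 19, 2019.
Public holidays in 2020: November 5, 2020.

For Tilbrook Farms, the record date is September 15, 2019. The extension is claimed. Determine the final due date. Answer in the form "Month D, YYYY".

120 calendar days after September 15, 2019 is January 13, 2020.
January 13, 2020 falls on a Monday, which is a business day, so no adjustment is needed.
Applying the 7-calendar-day extension: January 13, 2020 + 7 days = January 20, 2020.
January 20, 2020 is a Monday and not a listed holiday, so it stands.
Final deadline: January 20, 2020.

January 20, 2020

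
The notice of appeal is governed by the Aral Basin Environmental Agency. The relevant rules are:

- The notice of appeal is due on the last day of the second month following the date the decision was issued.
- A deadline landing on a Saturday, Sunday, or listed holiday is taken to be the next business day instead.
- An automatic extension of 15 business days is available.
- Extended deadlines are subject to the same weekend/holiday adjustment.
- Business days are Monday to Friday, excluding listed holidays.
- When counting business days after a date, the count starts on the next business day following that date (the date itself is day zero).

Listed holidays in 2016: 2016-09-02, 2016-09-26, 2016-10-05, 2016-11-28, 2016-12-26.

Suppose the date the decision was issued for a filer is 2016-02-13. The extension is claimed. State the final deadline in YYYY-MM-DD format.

The second month after 2016-02-13 is April 2016, whose last day is 2016-04-30.
Because 2016-04-30 is a Saturday, the deadline becomes 2016-05-02 (Monday).
The 15-business-day extension runs from 2016-05-02 to 2016-05-23.
2016-05-23 is a Monday and not a listed holiday, so it stands.
Deadline: 2016-05-23.

2016-05-23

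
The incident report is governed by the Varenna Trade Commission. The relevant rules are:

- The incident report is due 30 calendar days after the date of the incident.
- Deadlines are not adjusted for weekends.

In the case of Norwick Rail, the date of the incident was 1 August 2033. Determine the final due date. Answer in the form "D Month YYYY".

31 August 2033

Adding 30 calendar days to 1 August 2033 gives 31 August 2033.
31 August 2033 falls on a Wednesday. The rules make no weekend/holiday allowance, so it remains 31 August 2033.
Final deadline: 31 August 2033.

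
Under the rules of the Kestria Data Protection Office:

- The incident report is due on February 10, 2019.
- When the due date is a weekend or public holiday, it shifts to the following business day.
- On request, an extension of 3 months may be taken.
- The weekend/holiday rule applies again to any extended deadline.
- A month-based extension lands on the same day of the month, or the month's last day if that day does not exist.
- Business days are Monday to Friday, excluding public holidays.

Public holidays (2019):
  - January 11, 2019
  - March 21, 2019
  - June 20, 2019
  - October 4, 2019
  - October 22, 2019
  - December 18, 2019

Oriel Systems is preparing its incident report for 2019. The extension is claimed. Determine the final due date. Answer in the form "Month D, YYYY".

May 13, 2019

Start from the fixed due date, February 10, 2019.
February 10, 2019 is a Sunday, so it moves to the next business day, February 11, 2019 (Monday).
The 3 months extension carries February 11, 2019 to May 11, 2019.
May 11, 2019 is a Saturday; the next business day is May 13, 2019 (Monday).
So the filing is due May 13, 2019.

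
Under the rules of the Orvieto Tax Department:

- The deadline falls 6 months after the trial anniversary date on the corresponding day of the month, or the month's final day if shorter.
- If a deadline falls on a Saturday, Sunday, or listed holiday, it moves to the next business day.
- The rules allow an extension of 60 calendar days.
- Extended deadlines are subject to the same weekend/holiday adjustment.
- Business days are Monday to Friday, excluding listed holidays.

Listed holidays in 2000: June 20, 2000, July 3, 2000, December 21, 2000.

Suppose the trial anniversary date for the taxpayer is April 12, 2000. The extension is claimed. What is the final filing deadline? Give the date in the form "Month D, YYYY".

6 months after April 12, 2000, on the same day of the month, is October 12, 2000.
October 12, 2000 falls on a Thursday, which is a business day, so no adjustment is needed.
The 60-calendar-day extension moves the deadline from October 12, 2000 to December 11, 2000.
December 11, 2000 is a Monday and not a listed holiday, so it stands.
Final deadline: December 11, 2000.

December 11, 2000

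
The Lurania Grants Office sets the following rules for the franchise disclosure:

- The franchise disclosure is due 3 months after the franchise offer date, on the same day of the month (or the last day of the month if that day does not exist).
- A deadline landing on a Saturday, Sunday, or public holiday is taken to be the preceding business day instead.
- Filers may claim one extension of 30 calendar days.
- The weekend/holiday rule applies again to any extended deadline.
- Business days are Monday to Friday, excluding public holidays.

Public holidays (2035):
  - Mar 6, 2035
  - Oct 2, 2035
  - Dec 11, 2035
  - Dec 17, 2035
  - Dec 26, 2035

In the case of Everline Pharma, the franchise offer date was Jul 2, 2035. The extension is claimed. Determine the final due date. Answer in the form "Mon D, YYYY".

Oct 31, 2035

3 months from Jul 2, 2035 is Oct 2, 2035.
Oct 2, 2035 falls on a listed holiday. Rolling to the preceding business day gives Oct 1, 2035, a Monday.
Add the 30 calendar-day extension to Oct 1, 2035: Oct 31, 2035.
Oct 31, 2035 is a Wednesday and not a listed holiday, so it stands.
The final due date is Oct 31, 2035.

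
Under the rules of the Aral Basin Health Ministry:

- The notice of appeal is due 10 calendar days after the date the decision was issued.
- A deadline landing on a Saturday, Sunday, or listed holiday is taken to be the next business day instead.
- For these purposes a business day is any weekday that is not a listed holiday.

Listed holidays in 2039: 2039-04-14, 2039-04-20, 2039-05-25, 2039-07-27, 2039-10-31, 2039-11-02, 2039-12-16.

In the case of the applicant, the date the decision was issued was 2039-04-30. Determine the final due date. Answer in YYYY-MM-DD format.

2039-05-10

From 2039-04-30, 10 calendar days later is 2039-05-10.
2039-05-10 (Tuesday) is already a business day.
Final deadline: 2039-05-10.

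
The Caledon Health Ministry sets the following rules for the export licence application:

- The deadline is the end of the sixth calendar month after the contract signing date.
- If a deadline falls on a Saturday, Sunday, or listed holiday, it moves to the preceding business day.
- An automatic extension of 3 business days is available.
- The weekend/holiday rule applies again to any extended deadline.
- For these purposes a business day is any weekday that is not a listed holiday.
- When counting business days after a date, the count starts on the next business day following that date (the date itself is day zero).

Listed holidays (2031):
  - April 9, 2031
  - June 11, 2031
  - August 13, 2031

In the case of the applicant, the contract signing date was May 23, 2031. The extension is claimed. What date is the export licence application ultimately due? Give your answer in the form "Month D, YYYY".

6 months after May 23, 2031 is November 2031; that month ends on November 30, 2031.
November 30, 2031 is a Sunday, so it moves to the preceding business day, November 28, 2031 (Friday).
Applying the 3-business-day extension: 3 business days after November 28, 2031 is December 3, 2031.
December 3, 2031 falls on a Wednesday, which is a business day, so no adjustment is needed.
So the filing is due December 3, 2031.

December 3, 2031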